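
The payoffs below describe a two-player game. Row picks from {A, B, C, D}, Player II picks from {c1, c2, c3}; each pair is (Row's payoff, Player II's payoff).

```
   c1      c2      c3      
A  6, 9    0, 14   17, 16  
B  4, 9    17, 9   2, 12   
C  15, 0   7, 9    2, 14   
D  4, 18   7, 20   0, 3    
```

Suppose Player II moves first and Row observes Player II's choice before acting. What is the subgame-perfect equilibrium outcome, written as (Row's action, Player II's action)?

Row best-responds to each possible Player II move:
- c1: Row compares 6, 4, 15, 4 and picks C; Player II would get 0.
- c2: Row compares 0, 17, 7, 7 and picks B; Player II would get 9.
- c3: Row compares 17, 2, 2, 0 and picks A; Player II would get 16.
Maximizing over 0, 9, 16, Player II chooses c3. Subgame-perfect outcome: (A, c3) with payoffs (17, 16).

(A, c3)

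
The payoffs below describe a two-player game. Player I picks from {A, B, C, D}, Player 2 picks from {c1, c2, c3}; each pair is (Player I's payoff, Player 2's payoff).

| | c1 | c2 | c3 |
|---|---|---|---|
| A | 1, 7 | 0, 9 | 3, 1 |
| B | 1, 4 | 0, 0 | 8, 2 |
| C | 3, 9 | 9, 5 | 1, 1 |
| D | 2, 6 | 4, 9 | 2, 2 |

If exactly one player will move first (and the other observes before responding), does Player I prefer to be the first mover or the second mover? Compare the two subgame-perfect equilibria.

first

If Player I leads: Player 2's best replies are A→c2, B→c1, C→c1, D→c2; Player I's induced payoffs 0, 1, 3, 4; outcome (D, c2), payoffs (4, 9).
If Player 2 leads: Player I's best replies are c1→C, c2→C, c3→B; Player 2's induced payoffs 9, 5, 2; outcome (C, c1), payoffs (3, 9).
Player I gets 4 moving first and 3 moving second, so Player I prefers to move first.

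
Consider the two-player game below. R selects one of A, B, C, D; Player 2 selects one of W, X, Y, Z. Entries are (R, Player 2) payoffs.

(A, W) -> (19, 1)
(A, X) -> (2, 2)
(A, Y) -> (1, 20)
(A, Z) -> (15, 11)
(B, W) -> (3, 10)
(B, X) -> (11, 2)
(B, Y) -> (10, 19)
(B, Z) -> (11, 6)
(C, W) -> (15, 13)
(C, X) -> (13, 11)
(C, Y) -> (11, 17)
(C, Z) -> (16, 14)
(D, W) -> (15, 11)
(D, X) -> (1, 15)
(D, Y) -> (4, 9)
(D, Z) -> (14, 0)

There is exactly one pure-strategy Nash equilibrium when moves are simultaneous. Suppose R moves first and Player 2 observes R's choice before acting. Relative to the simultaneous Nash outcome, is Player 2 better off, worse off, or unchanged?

Work backward from Player 2's decision.
- A: BR = Y, leader payoff 1.
- B: BR = Y, leader payoff 10.
- C: BR = Y, leader payoff 11.
- D: BR = X, leader payoff 1.
R's induced payoffs are 1, 10, 11, 1, so R commits to C. Subgame-perfect outcome: (C, Y) with payoffs (11, 17).
Now find the simultaneous Nash equilibrium.
R's best replies: W→A; X→C; Y→C; Z→C.
Player 2's best replies: A→Y; B→Y; C→Y; D→X.
Only (C, Y) has each player best-responding; Nash payoffs (11, 17).
Player 2 earns 17 sequentially versus 17 at the Nash outcome: unchanged.

unchanged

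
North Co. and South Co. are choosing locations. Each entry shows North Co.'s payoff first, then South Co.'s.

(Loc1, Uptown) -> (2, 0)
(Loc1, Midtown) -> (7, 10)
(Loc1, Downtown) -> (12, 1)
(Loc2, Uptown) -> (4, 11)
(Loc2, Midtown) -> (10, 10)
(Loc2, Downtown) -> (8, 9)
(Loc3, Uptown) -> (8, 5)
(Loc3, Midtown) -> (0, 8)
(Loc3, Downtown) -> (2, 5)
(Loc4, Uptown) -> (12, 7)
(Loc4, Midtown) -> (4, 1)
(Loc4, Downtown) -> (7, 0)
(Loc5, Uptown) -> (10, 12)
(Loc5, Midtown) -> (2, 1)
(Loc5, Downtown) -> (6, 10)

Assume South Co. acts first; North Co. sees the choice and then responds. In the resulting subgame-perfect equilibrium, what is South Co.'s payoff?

10

Work backward from North Co.'s decision.
- Uptown: BR = Loc4, leader payoff 7.
- Midtown: BR = Loc2, leader payoff 10.
- Downtown: BR = Loc1, leader payoff 1.
South Co.'s induced payoffs are 7, 10, 1, so South Co. commits to Midtown. Subgame-perfect outcome: (Loc2, Midtown) with payoffs (10, 10).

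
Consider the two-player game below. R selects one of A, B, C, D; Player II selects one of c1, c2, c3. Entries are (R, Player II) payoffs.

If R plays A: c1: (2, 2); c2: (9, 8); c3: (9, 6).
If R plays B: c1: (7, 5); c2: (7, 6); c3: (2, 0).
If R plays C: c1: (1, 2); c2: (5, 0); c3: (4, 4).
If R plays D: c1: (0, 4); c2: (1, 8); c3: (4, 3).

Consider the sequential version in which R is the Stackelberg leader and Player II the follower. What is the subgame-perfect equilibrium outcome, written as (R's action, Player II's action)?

Backward induction with R moving first.
- A → Player II plays c2 (best of 2, 8, 6); R gets 9.
- B → Player II plays c2 (best of 5, 6, 0); R gets 7.
- C → Player II plays c3 (best of 2, 0, 4); R gets 4.
- D → Player II plays c2 (best of 4, 8, 3); R gets 1.
Among 9, 7, 4, 1, the best is 9 at A. Subgame-perfect outcome: (A, c2) with payoffs (9, 8).

(A, c2)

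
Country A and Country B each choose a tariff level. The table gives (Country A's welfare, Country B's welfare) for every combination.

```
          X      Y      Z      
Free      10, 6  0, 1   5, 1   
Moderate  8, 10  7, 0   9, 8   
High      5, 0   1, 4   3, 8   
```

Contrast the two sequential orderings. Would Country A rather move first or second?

If Country A leads: Country B's best replies are Free→X, Moderate→X, High→Z; Country A's induced payoffs 10, 8, 3; outcome (Free, X), payoffs (10, 6).
If Country B leads: Country A's best replies are X→Free, Y→Moderate, Z→Moderate; Country B's induced payoffs 6, 0, 8; outcome (Moderate, Z), payoffs (9, 8).
Country A gets 10 moving first and 9 moving second, so Country A prefers to move first.

first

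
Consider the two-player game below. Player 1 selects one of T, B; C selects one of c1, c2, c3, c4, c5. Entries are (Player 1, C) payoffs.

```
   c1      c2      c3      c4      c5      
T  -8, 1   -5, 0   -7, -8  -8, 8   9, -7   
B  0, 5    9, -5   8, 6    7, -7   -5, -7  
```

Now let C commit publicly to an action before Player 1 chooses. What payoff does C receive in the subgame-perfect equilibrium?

Work backward from Player 1's decision.
- c1: Player 1 compares -8, 0 and picks B; C would get 5.
- c2: Player 1 compares -5, 9 and picks B; C would get -5.
- c3: Player 1 compares -7, 8 and picks B; C would get 6.
- c4: Player 1 compares -8, 7 and picks B; C would get -7.
- c5: Player 1 compares 9, -5 and picks T; C would get -7.
Among 5, -5, 6, -7, -7, the best is 6 at c3. Subgame-perfect outcome: (B, c3) with payoffs (8, 6).

6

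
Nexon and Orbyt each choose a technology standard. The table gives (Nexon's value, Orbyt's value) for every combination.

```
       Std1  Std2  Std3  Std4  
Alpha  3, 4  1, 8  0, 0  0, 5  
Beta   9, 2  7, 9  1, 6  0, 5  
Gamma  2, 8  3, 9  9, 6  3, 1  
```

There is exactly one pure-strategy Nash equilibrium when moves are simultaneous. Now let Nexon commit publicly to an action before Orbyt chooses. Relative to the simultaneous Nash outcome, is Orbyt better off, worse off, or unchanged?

unchanged

Solve by backward induction (Nexon leads).
- Alpha → Orbyt plays Std2 (best of 4, 8, 0, 5); Nexon gets 1.
- Beta → Orbyt plays Std2 (best of 2, 9, 6, 5); Nexon gets 7.
- Gamma → Orbyt plays Std2 (best of 8, 9, 6, 1); Nexon gets 3.
Nexon's induced payoffs are 1, 7, 3, so Nexon commits to Beta. Subgame-perfect outcome: (Beta, Std2) with payoffs (7, 9).
Now find the simultaneous Nash equilibrium.
Nexon's best replies: Std1→Beta; Std2→Beta; Std3→Gamma; Std4→Gamma.
Orbyt's best replies: Alpha→Std2; Beta→Std2; Gamma→Std2.
The unique mutual best reply is (Beta, Std2), giving (7, 9).
Orbyt earns 9 sequentially versus 9 at the Nash outcome: unchanged.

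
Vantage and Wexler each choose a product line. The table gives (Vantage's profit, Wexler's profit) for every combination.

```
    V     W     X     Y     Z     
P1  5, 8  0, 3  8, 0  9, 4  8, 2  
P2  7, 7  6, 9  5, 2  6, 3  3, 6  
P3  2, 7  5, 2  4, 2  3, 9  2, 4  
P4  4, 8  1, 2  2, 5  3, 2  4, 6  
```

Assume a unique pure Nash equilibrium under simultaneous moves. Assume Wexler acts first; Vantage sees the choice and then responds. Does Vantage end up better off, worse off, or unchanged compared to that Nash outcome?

Work backward from Vantage's decision.
- V: BR = P2, leader payoff 7.
- W: BR = P2, leader payoff 9.
- X: BR = P1, leader payoff 0.
- Y: BR = P1, leader payoff 4.
- Z: BR = P1, leader payoff 2.
Maximizing over 7, 9, 0, 4, 2, Wexler chooses W. Subgame-perfect outcome: (P2, W) with payoffs (6, 9).
Under simultaneous play:
Vantage's best replies: V→P2; W→P2; X→P1; Y→P1; Z→P1.
Wexler's best replies: P1→V; P2→W; P3→Y; P4→V.
Only (P2, W) has each player best-responding; Nash payoffs (6, 9).
Vantage earns 6 sequentially versus 6 at the Nash outcome: unchanged.

unchanged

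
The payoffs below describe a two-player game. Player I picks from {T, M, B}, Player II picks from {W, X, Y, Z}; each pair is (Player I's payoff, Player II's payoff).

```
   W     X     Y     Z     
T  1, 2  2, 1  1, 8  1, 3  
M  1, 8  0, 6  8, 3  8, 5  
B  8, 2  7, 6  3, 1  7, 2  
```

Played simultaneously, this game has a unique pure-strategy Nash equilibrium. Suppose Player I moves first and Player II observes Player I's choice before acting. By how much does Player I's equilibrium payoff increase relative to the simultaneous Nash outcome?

0

Player II best-responds to each possible Player I move:
- T: BR = Y, leader payoff 1.
- M: BR = W, leader payoff 1.
- B: BR = X, leader payoff 7.
Player I's induced payoffs are 1, 1, 7, so Player I commits to B. Subgame-perfect outcome: (B, X) with payoffs (7, 6).
For the simultaneous game, intersect best replies.
Player I's best replies: W→B; X→B; Y→M; Z→M.
Player II's best replies: T→Y; M→W; B→X.
Only (B, X) has each player best-responding; Nash payoffs (7, 6).
Player I's commitment gain: 7 − 7 = 0.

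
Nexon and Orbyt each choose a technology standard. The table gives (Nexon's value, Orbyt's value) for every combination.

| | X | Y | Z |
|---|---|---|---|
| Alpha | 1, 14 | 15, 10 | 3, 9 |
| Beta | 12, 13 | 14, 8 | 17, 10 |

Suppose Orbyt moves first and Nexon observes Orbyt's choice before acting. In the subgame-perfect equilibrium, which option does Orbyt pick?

Backward induction with Orbyt moving first.
- X: Nexon compares 1, 12 and picks Beta; Orbyt would get 13.
- Y: Nexon compares 15, 14 and picks Alpha; Orbyt would get 10.
- Z: Nexon compares 3, 17 and picks Beta; Orbyt would get 10.
Among 13, 10, 10, the best is 13 at X. Subgame-perfect outcome: (Beta, X) with payoffs (12, 13).

X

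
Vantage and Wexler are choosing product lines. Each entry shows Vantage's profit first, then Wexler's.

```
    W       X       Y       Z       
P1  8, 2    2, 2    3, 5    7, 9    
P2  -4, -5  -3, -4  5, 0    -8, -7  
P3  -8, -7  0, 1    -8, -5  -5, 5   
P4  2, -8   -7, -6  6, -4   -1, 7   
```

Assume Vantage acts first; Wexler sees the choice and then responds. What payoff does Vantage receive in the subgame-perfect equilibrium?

7

Backward induction with Vantage moving first.
- P1: Wexler compares 2, 2, 5, 9 and picks Z; Vantage would get 7.
- P2: Wexler compares -5, -4, 0, -7 and picks Y; Vantage would get 5.
- P3: Wexler compares -7, 1, -5, 5 and picks Z; Vantage would get -5.
- P4: Wexler compares -8, -6, -4, 7 and picks Z; Vantage would get -1.
Maximizing over 7, 5, -5, -1, Vantage chooses P1. Subgame-perfect outcome: (P1, Z) with payoffs (7, 9).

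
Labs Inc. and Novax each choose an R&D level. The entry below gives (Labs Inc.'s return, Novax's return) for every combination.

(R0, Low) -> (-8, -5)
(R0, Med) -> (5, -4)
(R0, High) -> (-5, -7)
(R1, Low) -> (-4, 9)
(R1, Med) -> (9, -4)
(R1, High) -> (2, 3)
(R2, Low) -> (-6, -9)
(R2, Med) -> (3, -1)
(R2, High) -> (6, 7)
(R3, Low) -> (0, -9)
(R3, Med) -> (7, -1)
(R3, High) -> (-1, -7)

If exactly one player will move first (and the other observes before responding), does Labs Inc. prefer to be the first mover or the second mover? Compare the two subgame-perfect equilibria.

If Labs Inc. leads: Novax's best replies are R0→Med, R1→Low, R2→High, R3→Med; Labs Inc.'s induced payoffs 5, -4, 6, 7; outcome (R3, Med), payoffs (7, -1).
If Novax leads: Labs Inc.'s best replies are Low→R3, Med→R1, High→R2; Novax's induced payoffs -9, -4, 7; outcome (R2, High), payoffs (6, 7).
Labs Inc. gets 7 moving first and 6 moving second, so Labs Inc. prefers to move first.

first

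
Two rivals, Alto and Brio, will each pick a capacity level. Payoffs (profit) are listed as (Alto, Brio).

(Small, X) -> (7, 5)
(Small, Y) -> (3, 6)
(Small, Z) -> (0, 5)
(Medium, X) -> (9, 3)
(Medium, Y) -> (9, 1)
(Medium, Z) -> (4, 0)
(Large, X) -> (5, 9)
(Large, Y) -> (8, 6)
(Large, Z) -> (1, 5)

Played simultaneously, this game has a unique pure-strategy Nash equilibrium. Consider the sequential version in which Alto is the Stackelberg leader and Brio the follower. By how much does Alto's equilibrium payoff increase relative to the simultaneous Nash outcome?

0

Backward induction with Alto moving first.
- Small → Brio plays Y (best of 5, 6, 5); Alto gets 3.
- Medium → Brio plays X (best of 3, 1, 0); Alto gets 9.
- Large → Brio plays X (best of 9, 6, 5); Alto gets 5.
Maximizing over 3, 9, 5, Alto chooses Medium. Subgame-perfect outcome: (Medium, X) with payoffs (9, 3).
Under simultaneous play:
Alto's best replies: X→Medium; Y→Medium; Z→Medium.
Brio's best replies: Small→Y; Medium→X; Large→X.
Only (Medium, X) has each player best-responding; Nash payoffs (9, 3).
Alto's commitment gain: 9 − 9 = 0.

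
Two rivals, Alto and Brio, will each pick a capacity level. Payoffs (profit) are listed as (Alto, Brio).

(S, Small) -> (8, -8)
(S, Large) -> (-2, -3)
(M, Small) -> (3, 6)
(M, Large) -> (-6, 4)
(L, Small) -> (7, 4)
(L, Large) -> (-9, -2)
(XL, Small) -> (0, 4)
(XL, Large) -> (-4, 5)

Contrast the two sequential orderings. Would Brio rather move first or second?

If Alto leads: Brio's best replies are S→Large, M→Small, L→Small, XL→Large; Alto's induced payoffs -2, 3, 7, -4; outcome (L, Small), payoffs (7, 4).
If Brio leads: Alto's best replies are Small→S, Large→S; Brio's induced payoffs -8, -3; outcome (S, Large), payoffs (-2, -3).
Brio gets -3 moving first and 4 moving second, so Brio prefers to move second.

second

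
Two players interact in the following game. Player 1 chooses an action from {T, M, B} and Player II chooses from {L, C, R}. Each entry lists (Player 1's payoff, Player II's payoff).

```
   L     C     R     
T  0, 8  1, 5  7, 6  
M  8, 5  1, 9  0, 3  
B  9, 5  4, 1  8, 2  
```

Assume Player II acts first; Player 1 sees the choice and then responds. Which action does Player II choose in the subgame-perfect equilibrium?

L

Work backward from Player 1's decision.
- L: BR = B, leader payoff 5.
- C: BR = B, leader payoff 1.
- R: BR = B, leader payoff 2.
Among 5, 1, 2, the best is 5 at L. Subgame-perfect outcome: (B, L) with payoffs (9, 5).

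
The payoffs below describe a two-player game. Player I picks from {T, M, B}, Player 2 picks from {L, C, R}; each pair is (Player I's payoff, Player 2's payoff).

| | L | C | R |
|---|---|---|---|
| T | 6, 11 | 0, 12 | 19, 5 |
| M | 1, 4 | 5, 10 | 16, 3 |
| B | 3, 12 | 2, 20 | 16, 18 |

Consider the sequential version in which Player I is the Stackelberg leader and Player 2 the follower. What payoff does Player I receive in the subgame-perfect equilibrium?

Solve by backward induction (Player I leads).
- T: Player 2 compares 11, 12, 5 and picks C; Player I would get 0.
- M: Player 2 compares 4, 10, 3 and picks C; Player I would get 5.
- B: Player 2 compares 12, 20, 18 and picks C; Player I would get 2.
Among 0, 5, 2, the best is 5 at M. Subgame-perfect outcome: (M, C) with payoffs (5, 10).

5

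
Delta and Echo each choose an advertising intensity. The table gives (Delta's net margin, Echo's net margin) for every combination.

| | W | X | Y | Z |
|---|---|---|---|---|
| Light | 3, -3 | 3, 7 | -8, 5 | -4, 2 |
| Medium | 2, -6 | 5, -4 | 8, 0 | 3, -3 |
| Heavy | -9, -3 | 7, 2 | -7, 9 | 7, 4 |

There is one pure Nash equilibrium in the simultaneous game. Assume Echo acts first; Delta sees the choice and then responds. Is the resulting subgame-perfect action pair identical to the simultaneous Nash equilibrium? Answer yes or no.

no

Work backward from Delta's decision.
- W: Delta compares 3, 2, -9 and picks Light; Echo would get -3.
- X: Delta compares 3, 5, 7 and picks Heavy; Echo would get 2.
- Y: Delta compares -8, 8, -7 and picks Medium; Echo would get 0.
- Z: Delta compares -4, 3, 7 and picks Heavy; Echo would get 4.
Maximizing over -3, 2, 0, 4, Echo chooses Z. Subgame-perfect outcome: (Heavy, Z) with payoffs (7, 4).
Now find the simultaneous Nash equilibrium.
Delta's best replies: W→Light; X→Heavy; Y→Medium; Z→Heavy.
Echo's best replies: Light→X; Medium→Y; Heavy→Y.
Only (Medium, Y) has each player best-responding; Nash payoffs (8, 0).
Sequential outcome (Heavy, Z) differs from the Nash profile (Medium, Y).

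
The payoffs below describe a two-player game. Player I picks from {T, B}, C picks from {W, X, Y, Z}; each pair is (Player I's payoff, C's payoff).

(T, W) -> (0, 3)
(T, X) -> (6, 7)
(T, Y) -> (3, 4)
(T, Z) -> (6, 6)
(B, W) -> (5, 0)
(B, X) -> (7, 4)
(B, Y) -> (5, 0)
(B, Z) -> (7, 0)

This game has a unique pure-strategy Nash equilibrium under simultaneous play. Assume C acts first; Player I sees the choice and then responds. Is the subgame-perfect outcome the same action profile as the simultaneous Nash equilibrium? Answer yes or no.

yes

Work backward from Player I's decision.
- W → Player I plays B (best of 0, 5); C gets 0.
- X → Player I plays B (best of 6, 7); C gets 4.
- Y → Player I plays B (best of 3, 5); C gets 0.
- Z → Player I plays B (best of 6, 7); C gets 0.
Among 0, 4, 0, 0, the best is 4 at X. Subgame-perfect outcome: (B, X) with payoffs (7, 4).
Under simultaneous play:
Player I's best replies: W→B; X→B; Y→B; Z→B.
C's best replies: T→X; B→X.
Only (B, X) has each player best-responding; Nash payoffs (7, 4).
Sequential outcome (B, X) coincides with the Nash profile (B, X).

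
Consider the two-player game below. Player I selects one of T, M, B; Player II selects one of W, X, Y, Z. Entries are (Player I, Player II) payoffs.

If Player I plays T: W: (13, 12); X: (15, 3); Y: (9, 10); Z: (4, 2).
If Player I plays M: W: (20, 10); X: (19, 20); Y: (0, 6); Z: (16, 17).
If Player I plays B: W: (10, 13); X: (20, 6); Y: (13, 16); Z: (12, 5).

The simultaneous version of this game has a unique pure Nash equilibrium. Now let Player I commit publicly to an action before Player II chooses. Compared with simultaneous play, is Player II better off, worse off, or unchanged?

better off

Backward induction with Player I moving first.
- T: BR = W, leader payoff 13.
- M: BR = X, leader payoff 19.
- B: BR = Y, leader payoff 13.
Maximizing over 13, 19, 13, Player I chooses M. Subgame-perfect outcome: (M, X) with payoffs (19, 20).
Under simultaneous play:
Player I's best replies: W→M; X→B; Y→B; Z→M.
Player II's best replies: T→W; M→X; B→Y.
Only (B, Y) has each player best-responding; Nash payoffs (13, 16).
Player II earns 20 sequentially versus 16 at the Nash outcome: better off.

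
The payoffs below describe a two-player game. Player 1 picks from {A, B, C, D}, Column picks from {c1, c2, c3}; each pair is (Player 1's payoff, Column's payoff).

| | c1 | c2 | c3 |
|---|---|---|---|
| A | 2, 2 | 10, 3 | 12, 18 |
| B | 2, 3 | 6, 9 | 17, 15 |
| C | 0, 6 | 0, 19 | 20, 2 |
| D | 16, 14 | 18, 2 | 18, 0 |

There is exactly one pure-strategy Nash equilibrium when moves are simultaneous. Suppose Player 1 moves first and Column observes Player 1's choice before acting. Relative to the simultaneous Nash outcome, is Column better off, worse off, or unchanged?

better off

Column best-responds to each possible Player 1 move:
- A: BR = c3, leader payoff 12.
- B: BR = c3, leader payoff 17.
- C: BR = c2, leader payoff 0.
- D: BR = c1, leader payoff 16.
Player 1's induced payoffs are 12, 17, 0, 16, so Player 1 commits to B. Subgame-perfect outcome: (B, c3) with payoffs (17, 15).
Now find the simultaneous Nash equilibrium.
Player 1's best replies: c1→D; c2→D; c3→C.
Column's best replies: A→c3; B→c3; C→c2; D→c1.
Only (D, c1) has each player best-responding; Nash payoffs (16, 14).
Column earns 15 sequentially versus 14 at the Nash outcome: better off.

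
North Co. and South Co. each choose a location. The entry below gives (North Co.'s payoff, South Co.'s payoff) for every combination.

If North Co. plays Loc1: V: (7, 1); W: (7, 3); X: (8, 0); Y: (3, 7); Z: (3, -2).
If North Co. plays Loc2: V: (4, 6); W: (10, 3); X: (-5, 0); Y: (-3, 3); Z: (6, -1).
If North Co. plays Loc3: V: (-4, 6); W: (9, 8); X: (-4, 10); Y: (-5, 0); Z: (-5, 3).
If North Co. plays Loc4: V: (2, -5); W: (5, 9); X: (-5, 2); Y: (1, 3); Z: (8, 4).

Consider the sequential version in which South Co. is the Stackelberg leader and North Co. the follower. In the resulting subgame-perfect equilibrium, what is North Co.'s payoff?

Backward induction with South Co. moving first.
- V: North Co. compares 7, 4, -4, 2 and picks Loc1; South Co. would get 1.
- W: North Co. compares 7, 10, 9, 5 and picks Loc2; South Co. would get 3.
- X: North Co. compares 8, -5, -4, -5 and picks Loc1; South Co. would get 0.
- Y: North Co. compares 3, -3, -5, 1 and picks Loc1; South Co. would get 7.
- Z: North Co. compares 3, 6, -5, 8 and picks Loc4; South Co. would get 4.
Maximizing over 1, 3, 0, 7, 4, South Co. chooses Y. Subgame-perfect outcome: (Loc1, Y) with payoffs (3, 7).

3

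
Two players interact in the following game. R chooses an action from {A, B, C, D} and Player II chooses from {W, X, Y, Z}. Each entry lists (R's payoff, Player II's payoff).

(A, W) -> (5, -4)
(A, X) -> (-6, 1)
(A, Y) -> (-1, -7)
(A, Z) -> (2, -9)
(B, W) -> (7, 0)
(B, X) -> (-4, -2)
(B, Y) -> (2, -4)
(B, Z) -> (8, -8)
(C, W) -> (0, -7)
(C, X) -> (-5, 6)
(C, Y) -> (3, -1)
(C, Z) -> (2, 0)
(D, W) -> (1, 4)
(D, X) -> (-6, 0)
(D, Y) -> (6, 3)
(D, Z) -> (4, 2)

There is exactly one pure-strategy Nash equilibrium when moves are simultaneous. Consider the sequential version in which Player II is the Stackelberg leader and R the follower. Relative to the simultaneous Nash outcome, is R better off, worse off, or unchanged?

worse off

R best-responds to each possible Player II move:
- W → R plays B (best of 5, 7, 0, 1); Player II gets 0.
- X → R plays B (best of -6, -4, -5, -6); Player II gets -2.
- Y → R plays D (best of -1, 2, 3, 6); Player II gets 3.
- Z → R plays B (best of 2, 8, 2, 4); Player II gets -8.
Maximizing over 0, -2, 3, -8, Player II chooses Y. Subgame-perfect outcome: (D, Y) with payoffs (6, 3).
Now find the simultaneous Nash equilibrium.
R's best replies: W→B; X→B; Y→D; Z→B.
Player II's best replies: A→X; B→W; C→X; D→W.
The unique mutual best reply is (B, W), giving (7, 0).
R earns 6 sequentially versus 7 at the Nash outcome: worse off.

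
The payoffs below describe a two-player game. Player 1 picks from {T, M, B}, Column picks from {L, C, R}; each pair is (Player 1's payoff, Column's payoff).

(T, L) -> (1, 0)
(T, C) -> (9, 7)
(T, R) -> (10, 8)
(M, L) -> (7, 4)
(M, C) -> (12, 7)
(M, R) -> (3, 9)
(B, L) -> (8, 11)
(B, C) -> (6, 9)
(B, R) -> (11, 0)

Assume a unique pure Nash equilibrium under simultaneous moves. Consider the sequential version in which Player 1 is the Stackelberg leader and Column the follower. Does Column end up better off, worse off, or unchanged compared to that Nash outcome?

worse off

Column best-responds to each possible Player 1 move:
- T: BR = R, leader payoff 10.
- M: BR = R, leader payoff 3.
- B: BR = L, leader payoff 8.
Among 10, 3, 8, the best is 10 at T. Subgame-perfect outcome: (T, R) with payoffs (10, 8).
Under simultaneous play:
Player 1's best replies: L→B; C→M; R→B.
Column's best replies: T→R; M→R; B→L.
Only (B, L) has each player best-responding; Nash payoffs (8, 11).
Column earns 8 sequentially versus 11 at the Nash outcome: worse off.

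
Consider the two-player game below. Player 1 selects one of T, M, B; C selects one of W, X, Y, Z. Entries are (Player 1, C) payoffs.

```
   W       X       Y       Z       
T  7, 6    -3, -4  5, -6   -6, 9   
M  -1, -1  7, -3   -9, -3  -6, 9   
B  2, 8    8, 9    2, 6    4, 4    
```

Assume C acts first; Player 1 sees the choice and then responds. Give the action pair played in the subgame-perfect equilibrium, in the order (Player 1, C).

Player 1 best-responds to each possible C move:
- W: BR = T, leader payoff 6.
- X: BR = B, leader payoff 9.
- Y: BR = T, leader payoff -6.
- Z: BR = B, leader payoff 4.
Among 6, 9, -6, 4, the best is 9 at X. Subgame-perfect outcome: (B, X) with payoffs (8, 9).

(B, X)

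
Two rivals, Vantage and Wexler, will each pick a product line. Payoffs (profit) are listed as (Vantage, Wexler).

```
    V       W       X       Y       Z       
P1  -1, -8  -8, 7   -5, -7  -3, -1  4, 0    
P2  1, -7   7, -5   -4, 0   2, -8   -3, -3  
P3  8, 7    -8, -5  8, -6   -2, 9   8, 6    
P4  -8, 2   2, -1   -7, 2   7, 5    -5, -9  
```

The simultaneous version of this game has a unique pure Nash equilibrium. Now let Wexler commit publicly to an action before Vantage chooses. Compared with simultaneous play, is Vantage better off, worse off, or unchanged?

better off

Solve by backward induction (Wexler leads).
- V: Vantage compares -1, 1, 8, -8 and picks P3; Wexler would get 7.
- W: Vantage compares -8, 7, -8, 2 and picks P2; Wexler would get -5.
- X: Vantage compares -5, -4, 8, -7 and picks P3; Wexler would get -6.
- Y: Vantage compares -3, 2, -2, 7 and picks P4; Wexler would get 5.
- Z: Vantage compares 4, -3, 8, -5 and picks P3; Wexler would get 6.
Among 7, -5, -6, 5, 6, the best is 7 at V. Subgame-perfect outcome: (P3, V) with payoffs (8, 7).
For the simultaneous game, intersect best replies.
Vantage's best replies: V→P3; W→P2; X→P3; Y→P4; Z→P3.
Wexler's best replies: P1→W; P2→X; P3→Y; P4→Y.
The unique mutual best reply is (P4, Y), giving (7, 5).
Vantage earns 8 sequentially versus 7 at the Nash outcome: better off.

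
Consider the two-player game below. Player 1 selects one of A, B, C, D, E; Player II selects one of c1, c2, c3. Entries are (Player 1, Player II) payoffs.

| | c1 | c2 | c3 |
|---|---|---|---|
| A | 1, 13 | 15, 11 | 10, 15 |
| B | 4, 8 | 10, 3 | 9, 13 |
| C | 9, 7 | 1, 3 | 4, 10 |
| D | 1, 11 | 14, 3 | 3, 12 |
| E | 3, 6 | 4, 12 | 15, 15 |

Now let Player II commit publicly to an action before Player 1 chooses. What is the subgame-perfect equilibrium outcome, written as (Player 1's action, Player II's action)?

(E, c3)

Backward induction with Player II moving first.
- c1: BR = C, leader payoff 7.
- c2: BR = A, leader payoff 11.
- c3: BR = E, leader payoff 15.
Maximizing over 7, 11, 15, Player II chooses c3. Subgame-perfect outcome: (E, c3) with payoffs (15, 15).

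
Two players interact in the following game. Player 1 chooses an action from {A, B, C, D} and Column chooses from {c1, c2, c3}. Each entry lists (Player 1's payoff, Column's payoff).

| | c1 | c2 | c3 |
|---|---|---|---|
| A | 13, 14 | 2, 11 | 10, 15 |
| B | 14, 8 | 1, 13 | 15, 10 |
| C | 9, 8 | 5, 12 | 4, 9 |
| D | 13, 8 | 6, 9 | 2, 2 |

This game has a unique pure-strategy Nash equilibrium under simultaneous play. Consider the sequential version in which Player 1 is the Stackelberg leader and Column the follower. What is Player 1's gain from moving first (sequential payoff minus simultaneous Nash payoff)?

4

Solve by backward induction (Player 1 leads).
- A: BR = c3, leader payoff 10.
- B: BR = c2, leader payoff 1.
- C: BR = c2, leader payoff 5.
- D: BR = c2, leader payoff 6.
Among 10, 1, 5, 6, the best is 10 at A. Subgame-perfect outcome: (A, c3) with payoffs (10, 15).
For the simultaneous game, intersect best replies.
Player 1's best replies: c1→B; c2→D; c3→B.
Column's best replies: A→c3; B→c2; C→c2; D→c2.
Only (D, c2) has each player best-responding; Nash payoffs (6, 9).
Player 1's commitment gain: 10 − 6 = 4.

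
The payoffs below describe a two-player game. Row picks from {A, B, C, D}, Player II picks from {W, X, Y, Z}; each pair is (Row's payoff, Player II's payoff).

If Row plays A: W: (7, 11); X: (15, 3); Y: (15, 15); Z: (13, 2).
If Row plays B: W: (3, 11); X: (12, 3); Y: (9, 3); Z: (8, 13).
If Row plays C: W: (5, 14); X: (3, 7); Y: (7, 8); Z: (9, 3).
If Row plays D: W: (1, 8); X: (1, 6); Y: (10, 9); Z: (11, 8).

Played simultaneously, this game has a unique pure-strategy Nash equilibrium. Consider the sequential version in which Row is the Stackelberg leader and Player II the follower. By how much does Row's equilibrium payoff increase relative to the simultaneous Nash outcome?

0

Work backward from Player II's decision.
- A: Player II compares 11, 3, 15, 2 and picks Y; Row would get 15.
- B: Player II compares 11, 3, 3, 13 and picks Z; Row would get 8.
- C: Player II compares 14, 7, 8, 3 and picks W; Row would get 5.
- D: Player II compares 8, 6, 9, 8 and picks Y; Row would get 10.
Row's induced payoffs are 15, 8, 5, 10, so Row commits to A. Subgame-perfect outcome: (A, Y) with payoffs (15, 15).
Now find the simultaneous Nash equilibrium.
Row's best replies: W→A; X→A; Y→A; Z→A.
Player II's best replies: A→Y; B→Z; C→W; D→Y.
Only (A, Y) has each player best-responding; Nash payoffs (15, 15).
Row's commitment gain: 15 − 15 = 0.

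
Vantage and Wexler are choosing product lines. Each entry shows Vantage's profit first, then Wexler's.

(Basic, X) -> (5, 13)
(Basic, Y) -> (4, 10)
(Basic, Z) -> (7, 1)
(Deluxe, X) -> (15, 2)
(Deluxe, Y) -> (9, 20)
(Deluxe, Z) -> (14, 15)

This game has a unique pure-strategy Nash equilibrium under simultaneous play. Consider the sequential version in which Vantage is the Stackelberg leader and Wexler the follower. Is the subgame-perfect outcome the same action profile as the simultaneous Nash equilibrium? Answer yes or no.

yes

Work backward from Wexler's decision.
- Basic → Wexler plays X (best of 13, 10, 1); Vantage gets 5.
- Deluxe → Wexler plays Y (best of 2, 20, 15); Vantage gets 9.
Among 5, 9, the best is 9 at Deluxe. Subgame-perfect outcome: (Deluxe, Y) with payoffs (9, 20).
Now find the simultaneous Nash equilibrium.
Vantage's best replies: X→Deluxe; Y→Deluxe; Z→Deluxe.
Wexler's best replies: Basic→X; Deluxe→Y.
Only (Deluxe, Y) has each player best-responding; Nash payoffs (9, 20).
Sequential outcome (Deluxe, Y) coincides with the Nash profile (Deluxe, Y).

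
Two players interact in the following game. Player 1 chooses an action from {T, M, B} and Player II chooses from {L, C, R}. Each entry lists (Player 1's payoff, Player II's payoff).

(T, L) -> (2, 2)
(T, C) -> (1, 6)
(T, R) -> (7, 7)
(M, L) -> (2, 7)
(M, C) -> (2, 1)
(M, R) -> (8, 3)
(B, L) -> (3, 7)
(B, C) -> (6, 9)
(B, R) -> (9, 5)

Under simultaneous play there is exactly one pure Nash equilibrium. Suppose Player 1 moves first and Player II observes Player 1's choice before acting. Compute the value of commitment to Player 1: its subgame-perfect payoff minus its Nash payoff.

Backward induction with Player 1 moving first.
- T: BR = R, leader payoff 7.
- M: BR = L, leader payoff 2.
- B: BR = C, leader payoff 6.
Among 7, 2, 6, the best is 7 at T. Subgame-perfect outcome: (T, R) with payoffs (7, 7).
Under simultaneous play:
Player 1's best replies: L→B; C→B; R→B.
Player II's best replies: T→R; M→L; B→C.
The unique mutual best reply is (B, C), giving (6, 9).
Player 1's commitment gain: 7 − 6 = 1.

1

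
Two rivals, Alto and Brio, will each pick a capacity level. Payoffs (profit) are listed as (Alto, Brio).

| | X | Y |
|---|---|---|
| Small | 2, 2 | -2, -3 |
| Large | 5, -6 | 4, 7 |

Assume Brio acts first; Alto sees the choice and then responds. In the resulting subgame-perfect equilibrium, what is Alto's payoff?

Backward induction with Brio moving first.
- X: Alto compares 2, 5 and picks Large; Brio would get -6.
- Y: Alto compares -2, 4 and picks Large; Brio would get 7.
Maximizing over -6, 7, Brio chooses Y. Subgame-perfect outcome: (Large, Y) with payoffs (4, 7).

4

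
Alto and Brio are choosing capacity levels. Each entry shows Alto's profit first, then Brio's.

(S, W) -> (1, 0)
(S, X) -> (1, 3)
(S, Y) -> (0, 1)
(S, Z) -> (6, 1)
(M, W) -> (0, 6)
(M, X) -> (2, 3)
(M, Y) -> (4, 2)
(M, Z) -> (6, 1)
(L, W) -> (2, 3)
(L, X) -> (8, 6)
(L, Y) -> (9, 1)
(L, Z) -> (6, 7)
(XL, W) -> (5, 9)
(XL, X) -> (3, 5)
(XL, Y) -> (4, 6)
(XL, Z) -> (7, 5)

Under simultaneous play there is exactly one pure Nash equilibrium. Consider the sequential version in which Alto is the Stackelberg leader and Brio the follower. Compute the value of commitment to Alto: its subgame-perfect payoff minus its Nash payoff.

Backward induction with Alto moving first.
- S: Brio compares 0, 3, 1, 1 and picks X; Alto would get 1.
- M: Brio compares 6, 3, 2, 1 and picks W; Alto would get 0.
- L: Brio compares 3, 6, 1, 7 and picks Z; Alto would get 6.
- XL: Brio compares 9, 5, 6, 5 and picks W; Alto would get 5.
Alto's induced payoffs are 1, 0, 6, 5, so Alto commits to L. Subgame-perfect outcome: (L, Z) with payoffs (6, 7).
Now find the simultaneous Nash equilibrium.
Alto's best replies: W→XL; X→L; Y→L; Z→XL.
Brio's best replies: S→X; M→W; L→Z; XL→W.
Only (XL, W) has each player best-responding; Nash payoffs (5, 9).
Alto's commitment gain: 6 − 5 = 1.

1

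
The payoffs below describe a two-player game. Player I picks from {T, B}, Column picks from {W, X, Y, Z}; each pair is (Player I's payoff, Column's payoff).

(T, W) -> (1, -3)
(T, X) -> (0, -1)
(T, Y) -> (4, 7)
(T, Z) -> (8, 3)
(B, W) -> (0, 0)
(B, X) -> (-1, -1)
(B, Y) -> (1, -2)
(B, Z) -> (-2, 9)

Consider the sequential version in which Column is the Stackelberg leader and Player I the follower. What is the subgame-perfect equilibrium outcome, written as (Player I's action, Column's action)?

(T, Y)

Backward induction with Column moving first.
- W: Player I compares 1, 0 and picks T; Column would get -3.
- X: Player I compares 0, -1 and picks T; Column would get -1.
- Y: Player I compares 4, 1 and picks T; Column would get 7.
- Z: Player I compares 8, -2 and picks T; Column would get 3.
Among -3, -1, 7, 3, the best is 7 at Y. Subgame-perfect outcome: (T, Y) with payoffs (4, 7).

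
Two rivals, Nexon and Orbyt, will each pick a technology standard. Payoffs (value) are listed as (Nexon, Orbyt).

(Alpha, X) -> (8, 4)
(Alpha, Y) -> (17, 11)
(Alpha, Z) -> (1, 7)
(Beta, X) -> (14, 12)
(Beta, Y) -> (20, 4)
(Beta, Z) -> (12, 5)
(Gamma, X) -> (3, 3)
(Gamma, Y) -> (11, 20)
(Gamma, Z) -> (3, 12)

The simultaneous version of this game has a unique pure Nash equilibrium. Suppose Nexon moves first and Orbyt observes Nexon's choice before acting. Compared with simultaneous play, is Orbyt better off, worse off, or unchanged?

worse off

Backward induction with Nexon moving first.
- Alpha → Orbyt plays Y (best of 4, 11, 7); Nexon gets 17.
- Beta → Orbyt plays X (best of 12, 4, 5); Nexon gets 14.
- Gamma → Orbyt plays Y (best of 3, 20, 12); Nexon gets 11.
Maximizing over 17, 14, 11, Nexon chooses Alpha. Subgame-perfect outcome: (Alpha, Y) with payoffs (17, 11).
For the simultaneous game, intersect best replies.
Nexon's best replies: X→Beta; Y→Beta; Z→Beta.
Orbyt's best replies: Alpha→Y; Beta→X; Gamma→Y.
Only (Beta, X) has each player best-responding; Nash payoffs (14, 12).
Orbyt earns 11 sequentially versus 12 at the Nash outcome: worse off.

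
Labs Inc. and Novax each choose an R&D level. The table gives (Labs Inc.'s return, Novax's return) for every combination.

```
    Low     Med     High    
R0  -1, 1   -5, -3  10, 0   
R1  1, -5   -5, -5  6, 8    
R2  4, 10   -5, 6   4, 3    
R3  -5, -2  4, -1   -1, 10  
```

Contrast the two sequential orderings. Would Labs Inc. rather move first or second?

first

If Labs Inc. leads: Novax's best replies are R0→Low, R1→High, R2→Low, R3→High; Labs Inc.'s induced payoffs -1, 6, 4, -1; outcome (R1, High), payoffs (6, 8).
If Novax leads: Labs Inc.'s best replies are Low→R2, Med→R3, High→R0; Novax's induced payoffs 10, -1, 0; outcome (R2, Low), payoffs (4, 10).
Labs Inc. gets 6 moving first and 4 moving second, so Labs Inc. prefers to move first.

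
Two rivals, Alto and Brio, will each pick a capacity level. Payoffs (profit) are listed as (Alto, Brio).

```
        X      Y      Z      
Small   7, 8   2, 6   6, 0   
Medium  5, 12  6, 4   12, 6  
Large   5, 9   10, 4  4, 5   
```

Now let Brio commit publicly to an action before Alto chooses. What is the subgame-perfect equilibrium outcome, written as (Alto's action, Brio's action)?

(Small, X)

Work backward from Alto's decision.
- X: BR = Small, leader payoff 8.
- Y: BR = Large, leader payoff 4.
- Z: BR = Medium, leader payoff 6.
Brio's induced payoffs are 8, 4, 6, so Brio commits to X. Subgame-perfect outcome: (Small, X) with payoffs (7, 8).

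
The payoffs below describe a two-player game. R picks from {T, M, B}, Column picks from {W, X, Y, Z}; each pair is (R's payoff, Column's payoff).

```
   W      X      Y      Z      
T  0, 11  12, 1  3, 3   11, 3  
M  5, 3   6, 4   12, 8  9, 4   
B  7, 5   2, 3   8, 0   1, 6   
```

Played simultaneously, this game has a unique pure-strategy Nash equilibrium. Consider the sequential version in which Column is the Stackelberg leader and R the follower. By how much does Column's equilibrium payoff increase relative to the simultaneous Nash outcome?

0

Solve by backward induction (Column leads).
- W: BR = B, leader payoff 5.
- X: BR = T, leader payoff 1.
- Y: BR = M, leader payoff 8.
- Z: BR = T, leader payoff 3.
Among 5, 1, 8, 3, the best is 8 at Y. Subgame-perfect outcome: (M, Y) with payoffs (12, 8).
For the simultaneous game, intersect best replies.
R's best replies: W→B; X→T; Y→M; Z→T.
Column's best replies: T→W; M→Y; B→Z.
Only (M, Y) has each player best-responding; Nash payoffs (12, 8).
Column's commitment gain: 8 − 8 = 0.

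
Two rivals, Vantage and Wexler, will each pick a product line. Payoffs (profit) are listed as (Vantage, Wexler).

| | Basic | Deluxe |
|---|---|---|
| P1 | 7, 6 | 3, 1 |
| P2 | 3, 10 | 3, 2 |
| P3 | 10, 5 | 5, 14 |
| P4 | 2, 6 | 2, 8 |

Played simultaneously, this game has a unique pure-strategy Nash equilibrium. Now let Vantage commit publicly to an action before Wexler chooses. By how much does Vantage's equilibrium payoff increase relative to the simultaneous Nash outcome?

2

Wexler best-responds to each possible Vantage move:
- P1 → Wexler plays Basic (best of 6, 1); Vantage gets 7.
- P2 → Wexler plays Basic (best of 10, 2); Vantage gets 3.
- P3 → Wexler plays Deluxe (best of 5, 14); Vantage gets 5.
- P4 → Wexler plays Deluxe (best of 6, 8); Vantage gets 2.
Maximizing over 7, 3, 5, 2, Vantage chooses P1. Subgame-perfect outcome: (P1, Basic) with payoffs (7, 6).
For the simultaneous game, intersect best replies.
Vantage's best replies: Basic→P3; Deluxe→P3.
Wexler's best replies: P1→Basic; P2→Basic; P3→Deluxe; P4→Deluxe.
Only (P3, Deluxe) has each player best-responding; Nash payoffs (5, 14).
Vantage's commitment gain: 7 − 5 = 2.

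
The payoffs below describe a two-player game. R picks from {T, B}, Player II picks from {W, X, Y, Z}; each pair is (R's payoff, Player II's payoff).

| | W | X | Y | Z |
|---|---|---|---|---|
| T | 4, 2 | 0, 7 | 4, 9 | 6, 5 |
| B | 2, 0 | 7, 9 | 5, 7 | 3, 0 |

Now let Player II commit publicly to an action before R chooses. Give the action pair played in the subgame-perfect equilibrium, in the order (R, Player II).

(B, X)

R best-responds to each possible Player II move:
- W: BR = T, leader payoff 2.
- X: BR = B, leader payoff 9.
- Y: BR = B, leader payoff 7.
- Z: BR = T, leader payoff 5.
Maximizing over 2, 9, 7, 5, Player II chooses X. Subgame-perfect outcome: (B, X) with payoffs (7, 9).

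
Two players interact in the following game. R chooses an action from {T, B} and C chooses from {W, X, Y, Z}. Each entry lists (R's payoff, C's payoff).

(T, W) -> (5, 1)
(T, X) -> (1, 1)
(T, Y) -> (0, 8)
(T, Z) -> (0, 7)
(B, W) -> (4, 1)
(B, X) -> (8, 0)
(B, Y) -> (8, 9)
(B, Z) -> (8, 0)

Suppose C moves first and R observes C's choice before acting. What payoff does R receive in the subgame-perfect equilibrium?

8

Solve by backward induction (C leads).
- W: R compares 5, 4 and picks T; C would get 1.
- X: R compares 1, 8 and picks B; C would get 0.
- Y: R compares 0, 8 and picks B; C would get 9.
- Z: R compares 0, 8 and picks B; C would get 0.
C's induced payoffs are 1, 0, 9, 0, so C commits to Y. Subgame-perfect outcome: (B, Y) with payoffs (8, 9).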